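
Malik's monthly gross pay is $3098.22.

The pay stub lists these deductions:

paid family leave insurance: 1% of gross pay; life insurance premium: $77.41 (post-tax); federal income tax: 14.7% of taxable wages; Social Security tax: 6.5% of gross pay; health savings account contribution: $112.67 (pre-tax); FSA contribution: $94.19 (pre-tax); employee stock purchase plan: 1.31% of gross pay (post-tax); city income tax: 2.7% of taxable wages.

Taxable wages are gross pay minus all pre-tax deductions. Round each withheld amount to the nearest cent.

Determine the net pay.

$2037.90

Health savings account contribution: $112.67
FSA contribution: $94.19
Pre-tax total = $112.67 + $94.19 = $206.86
Taxable wages = $3098.22 − $206.86 = $2891.36
Federal income tax: $2891.36 × 0.147 = $425.03
City income tax: $2891.36 × 0.027 = $78.07
Social Security tax: $3098.22 × 0.065 = $201.38
Paid family leave insurance: $3098.22 × 0.01 = $30.98
Employee stock purchase plan: $3098.22 × 0.0131 = $40.59
Life insurance premium: $77.41
Total deductions = $112.67 + $94.19 + $425.03 + $78.07 + $201.38 + $30.98 + $40.59 + $77.41 = $1060.32
Net pay = $3098.22 − $1060.32 = $2037.90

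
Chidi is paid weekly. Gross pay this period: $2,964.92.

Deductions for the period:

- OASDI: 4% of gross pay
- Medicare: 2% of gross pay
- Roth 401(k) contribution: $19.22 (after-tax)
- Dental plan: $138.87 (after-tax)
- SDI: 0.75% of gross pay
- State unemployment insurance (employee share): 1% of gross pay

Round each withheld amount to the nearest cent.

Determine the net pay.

State unemployment insurance (employee share): $2,964.92 × 0.01 = $29.65
Medicare: $2,964.92 × 0.02 = $59.30
OASDI: $2,964.92 × 0.04 = $118.60
SDI: $2,964.92 × 0.0075 = $22.24
Dental plan: $138.87
Roth 401(k) contribution: $19.22
Total deductions = $29.65 + $59.30 + $118.60 + $22.24 + $138.87 + $19.22 = $387.88
Net pay = $2,964.92 − $387.88 = $2,577.04

$2,577.04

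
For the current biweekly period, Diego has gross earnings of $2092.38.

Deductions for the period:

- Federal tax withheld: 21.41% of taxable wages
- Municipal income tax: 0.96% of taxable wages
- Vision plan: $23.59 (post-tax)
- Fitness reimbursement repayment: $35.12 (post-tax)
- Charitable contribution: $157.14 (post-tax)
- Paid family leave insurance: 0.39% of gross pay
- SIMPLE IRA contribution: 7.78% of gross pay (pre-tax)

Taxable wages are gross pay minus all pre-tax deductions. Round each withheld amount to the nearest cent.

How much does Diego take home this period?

$1273.93

SIMPLE IRA contribution: $2092.38 × 0.0778 = $162.79
Taxable wages = $2092.38 − $162.79 = $1929.59
Federal tax withheld: $1929.59 × 0.2141 = $413.13
Municipal income tax: $1929.59 × 0.0096 = $18.52
Paid family leave insurance: $2092.38 × 0.0039 = $8.16
Vision plan: $23.59
Fitness reimbursement repayment: $35.12
Charitable contribution: $157.14
Total deductions = $162.79 + $413.13 + $18.52 + $8.16 + $23.59 + $35.12 + $157.14 = $818.45
Net pay = $2092.38 − $818.45 = $1273.93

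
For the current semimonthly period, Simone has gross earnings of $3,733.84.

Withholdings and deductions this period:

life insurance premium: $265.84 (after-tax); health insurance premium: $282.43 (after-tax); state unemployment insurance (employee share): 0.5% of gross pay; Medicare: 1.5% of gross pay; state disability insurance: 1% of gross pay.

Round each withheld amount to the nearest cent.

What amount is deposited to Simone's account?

$3,073.55

Medicare: $3,733.84 × 0.015 = $56.01
State unemployment insurance (employee share): $3,733.84 × 0.005 = $18.67
State disability insurance: $3,733.84 × 0.01 = $37.34
Health insurance premium: $282.43
Life insurance premium: $265.84
Total deductions = $56.01 + $18.67 + $37.34 + $282.43 + $265.84 = $660.29
Net pay = $3,733.84 − $660.29 = $3,073.55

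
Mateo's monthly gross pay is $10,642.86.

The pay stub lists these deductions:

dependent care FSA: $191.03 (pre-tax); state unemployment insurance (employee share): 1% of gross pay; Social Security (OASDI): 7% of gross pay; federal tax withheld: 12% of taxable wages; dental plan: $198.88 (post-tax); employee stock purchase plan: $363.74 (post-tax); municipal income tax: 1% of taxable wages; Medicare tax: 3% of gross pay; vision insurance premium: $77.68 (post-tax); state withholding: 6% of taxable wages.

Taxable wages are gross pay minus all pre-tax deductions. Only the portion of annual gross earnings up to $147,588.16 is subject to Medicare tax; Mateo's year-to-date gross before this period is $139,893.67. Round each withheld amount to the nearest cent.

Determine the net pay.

$6,743.42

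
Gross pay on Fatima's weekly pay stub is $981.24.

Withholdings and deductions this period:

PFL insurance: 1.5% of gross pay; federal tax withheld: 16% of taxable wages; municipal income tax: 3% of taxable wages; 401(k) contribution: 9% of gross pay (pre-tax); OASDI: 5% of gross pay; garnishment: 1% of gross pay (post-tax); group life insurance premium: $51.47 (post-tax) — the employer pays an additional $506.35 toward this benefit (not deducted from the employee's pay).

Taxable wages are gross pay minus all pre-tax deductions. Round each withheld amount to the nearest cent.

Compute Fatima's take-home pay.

$598.21

401(k) contribution: $981.24 × 0.09 = $88.31
Taxable wages = $981.24 − $88.31 = $892.93
Municipal income tax: $892.93 × 0.03 = $26.79
Federal tax withheld: $892.93 × 0.16 = $142.87
PFL insurance: $981.24 × 0.015 = $14.72
OASDI: $981.24 × 0.05 = $49.06
Garnishment: $981.24 × 0.01 = $9.81
Group life insurance premium: $51.47
(Employer's $506.35 toward group life insurance premium is not withheld from the employee.)
Total deductions = $88.31 + $26.79 + $142.87 + $14.72 + $49.06 + $9.81 + $51.47 = $383.03
Net pay = $981.24 − $383.03 = $598.21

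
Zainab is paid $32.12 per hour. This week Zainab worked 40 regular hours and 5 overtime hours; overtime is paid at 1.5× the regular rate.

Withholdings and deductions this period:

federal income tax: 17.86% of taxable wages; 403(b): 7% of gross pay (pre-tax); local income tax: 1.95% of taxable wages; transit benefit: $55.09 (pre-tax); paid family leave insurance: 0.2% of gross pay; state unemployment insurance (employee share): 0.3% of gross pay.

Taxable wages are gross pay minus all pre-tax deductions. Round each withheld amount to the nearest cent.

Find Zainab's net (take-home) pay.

Regular pay: 40 × $32.12 = $1,284.80
Overtime pay: 5 × $32.12 × 1.5 = $240.90
Gross pay = $1,284.80 + $240.90 = $1,525.70
403(b): $1,525.70 × 0.07 = $106.80
Transit benefit: $55.09
Pre-tax total = $106.80 + $55.09 = $161.89
Taxable wages = $1,525.70 − $161.89 = $1,363.81
Federal income tax: $1,363.81 × 0.1786 = $243.58
Local income tax: $1,363.81 × 0.0195 = $26.59
State unemployment insurance (employee share): $1,525.70 × 0.003 = $4.58
Paid family leave insurance: $1,525.70 × 0.002 = $3.05
Total deductions = $106.80 + $55.09 + $243.58 + $26.59 + $4.58 + $3.05 = $439.69
Net pay = $1,525.70 − $439.69 = $1,086.01

$1,086.01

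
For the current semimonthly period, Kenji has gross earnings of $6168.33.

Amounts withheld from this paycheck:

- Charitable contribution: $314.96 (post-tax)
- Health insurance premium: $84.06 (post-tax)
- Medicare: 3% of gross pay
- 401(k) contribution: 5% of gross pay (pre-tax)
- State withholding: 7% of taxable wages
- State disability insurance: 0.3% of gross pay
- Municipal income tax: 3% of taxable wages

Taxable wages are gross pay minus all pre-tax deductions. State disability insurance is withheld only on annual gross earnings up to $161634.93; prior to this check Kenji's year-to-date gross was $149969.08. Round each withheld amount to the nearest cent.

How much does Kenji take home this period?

401(k) contribution: $6168.33 × 0.05 = $308.42
Taxable wages = $6168.33 − $308.42 = $5859.91
Municipal income tax: $5859.91 × 0.03 = $175.80
State withholding: $5859.91 × 0.07 = $410.19
Medicare: $6168.33 × 0.03 = $185.05
State disability insurance: cap not yet reached, full $6168.33 is subject → $6168.33 × 0.003 = $18.50
Charitable contribution: $314.96
Health insurance premium: $84.06
Total deductions = $308.42 + $175.80 + $410.19 + $185.05 + $18.50 + $314.96 + $84.06 = $1496.98
Net pay = $6168.33 − $1496.98 = $4671.35

$4671.35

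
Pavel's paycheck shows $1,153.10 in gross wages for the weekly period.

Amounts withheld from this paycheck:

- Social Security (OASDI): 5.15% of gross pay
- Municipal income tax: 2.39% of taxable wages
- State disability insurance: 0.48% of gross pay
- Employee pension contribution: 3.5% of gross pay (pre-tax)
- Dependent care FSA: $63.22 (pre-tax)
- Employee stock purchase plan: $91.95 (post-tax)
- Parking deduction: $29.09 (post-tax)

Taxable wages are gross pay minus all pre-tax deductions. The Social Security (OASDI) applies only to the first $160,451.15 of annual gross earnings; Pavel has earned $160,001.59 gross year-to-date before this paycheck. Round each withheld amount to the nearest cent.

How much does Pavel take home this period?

Dependent care FSA: $63.22
Employee pension contribution: $1,153.10 × 0.035 = $40.36
Pre-tax total = $63.22 + $40.36 = $103.58
Taxable wages = $1,153.10 − $103.58 = $1,049.52
Municipal income tax: $1,049.52 × 0.0239 = $25.08
Social Security (OASDI): only $160,451.15 − $160,001.59 = $449.56 of this check is subject → $449.56 × 0.0515 = $23.15
State disability insurance: $1,153.10 × 0.0048 = $5.53
Employee stock purchase plan: $91.95
Parking deduction: $29.09
Total deductions = $63.22 + $40.36 + $25.08 + $23.15 + $5.53 + $91.95 + $29.09 = $278.38
Net pay = $1,153.10 − $278.38 = $874.72

$874.72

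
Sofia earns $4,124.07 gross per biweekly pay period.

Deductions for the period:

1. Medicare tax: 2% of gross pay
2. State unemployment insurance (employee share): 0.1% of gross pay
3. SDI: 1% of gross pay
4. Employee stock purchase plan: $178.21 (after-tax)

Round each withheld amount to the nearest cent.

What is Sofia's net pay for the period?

$3,818.02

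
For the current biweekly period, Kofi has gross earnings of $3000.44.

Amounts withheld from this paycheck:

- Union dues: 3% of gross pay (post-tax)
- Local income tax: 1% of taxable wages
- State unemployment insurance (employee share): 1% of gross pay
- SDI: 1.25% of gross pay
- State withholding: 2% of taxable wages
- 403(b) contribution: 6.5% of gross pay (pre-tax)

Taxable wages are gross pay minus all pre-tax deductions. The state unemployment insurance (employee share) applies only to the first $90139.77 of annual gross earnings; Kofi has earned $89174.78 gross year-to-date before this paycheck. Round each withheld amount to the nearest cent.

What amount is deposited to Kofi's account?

$2584.08

403(b) contribution: $3000.44 × 0.065 = $195.03
Taxable wages = $3000.44 − $195.03 = $2805.41
Local income tax: $2805.41 × 0.01 = $28.05
State withholding: $2805.41 × 0.02 = $56.11
State unemployment insurance (employee share): only $90139.77 − $89174.78 = $964.99 of this check is subject → $964.99 × 0.01 = $9.65
SDI: $3000.44 × 0.0125 = $37.51
Union dues: $3000.44 × 0.03 = $90.01
Total deductions = $195.03 + $28.05 + $56.11 + $9.65 + $37.51 + $90.01 = $416.36
Net pay = $3000.44 − $416.36 = $2584.08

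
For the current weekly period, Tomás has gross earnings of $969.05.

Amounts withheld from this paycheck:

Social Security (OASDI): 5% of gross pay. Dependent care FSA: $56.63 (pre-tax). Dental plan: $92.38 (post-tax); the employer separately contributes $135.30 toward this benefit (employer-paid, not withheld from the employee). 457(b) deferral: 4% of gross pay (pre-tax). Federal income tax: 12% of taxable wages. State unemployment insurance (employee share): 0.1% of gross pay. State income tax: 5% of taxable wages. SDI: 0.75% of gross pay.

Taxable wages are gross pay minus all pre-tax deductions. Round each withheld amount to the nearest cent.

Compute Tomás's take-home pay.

Dependent care FSA: $56.63
457(b) deferral: $969.05 × 0.04 = $38.76
Pre-tax total = $56.63 + $38.76 = $95.39
Taxable wages = $969.05 − $95.39 = $873.66
Federal income tax: $873.66 × 0.12 = $104.84
State income tax: $873.66 × 0.05 = $43.68
Social Security (OASDI): $969.05 × 0.05 = $48.45
SDI: $969.05 × 0.0075 = $7.27
State unemployment insurance (employee share): $969.05 × 0.001 = $0.97
Dental plan: $92.38
(Employer's $135.30 toward dental plan is not withheld from the employee.)
Total deductions = $56.63 + $38.76 + $104.84 + $43.68 + $48.45 + $7.27 + $0.97 + $92.38 = $392.98
Net pay = $969.05 − $392.98 = $576.07

$576.07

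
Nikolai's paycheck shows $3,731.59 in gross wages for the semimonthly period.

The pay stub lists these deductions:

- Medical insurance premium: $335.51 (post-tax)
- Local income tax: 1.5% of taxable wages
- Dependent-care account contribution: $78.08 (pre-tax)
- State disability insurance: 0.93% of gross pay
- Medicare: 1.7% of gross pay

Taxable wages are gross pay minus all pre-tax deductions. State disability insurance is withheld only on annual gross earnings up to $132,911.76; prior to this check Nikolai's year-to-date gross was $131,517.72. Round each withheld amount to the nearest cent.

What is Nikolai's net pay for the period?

$3,186.80

Dependent-care account contribution: $78.08
Taxable wages = $3,731.59 − $78.08 = $3,653.51
Local income tax: $3,653.51 × 0.015 = $54.80
Medicare: $3,731.59 × 0.017 = $63.44
State disability insurance: only $132,911.76 − $131,517.72 = $1,394.04 of this check is subject → $1,394.04 × 0.0093 = $12.96
Medical insurance premium: $335.51
Total deductions = $78.08 + $54.80 + $63.44 + $12.96 + $335.51 = $544.79
Net pay = $3,731.59 − $544.79 = $3,186.80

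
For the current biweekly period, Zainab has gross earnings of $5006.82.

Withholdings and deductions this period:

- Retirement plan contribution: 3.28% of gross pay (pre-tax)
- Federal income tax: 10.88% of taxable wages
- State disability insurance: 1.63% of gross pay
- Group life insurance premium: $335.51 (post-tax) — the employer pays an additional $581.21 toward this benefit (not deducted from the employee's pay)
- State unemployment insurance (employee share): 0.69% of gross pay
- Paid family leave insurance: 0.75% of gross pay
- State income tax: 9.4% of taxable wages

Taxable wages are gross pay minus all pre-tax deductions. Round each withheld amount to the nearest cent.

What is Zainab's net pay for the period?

$3371.31

Retirement plan contribution: $5006.82 × 0.0328 = $164.22
Taxable wages = $5006.82 − $164.22 = $4842.60
State income tax: $4842.60 × 0.094 = $455.20
Federal income tax: $4842.60 × 0.1088 = $526.87
State unemployment insurance (employee share): $5006.82 × 0.0069 = $34.55
Paid family leave insurance: $5006.82 × 0.0075 = $37.55
State disability insurance: $5006.82 × 0.0163 = $81.61
Group life insurance premium: $335.51
(Employer's $581.21 toward group life insurance premium is not withheld from the employee.)
Total deductions = $164.22 + $455.20 + $526.87 + $34.55 + $37.55 + $81.61 + $335.51 = $1635.51
Net pay = $5006.82 − $1635.51 = $3371.31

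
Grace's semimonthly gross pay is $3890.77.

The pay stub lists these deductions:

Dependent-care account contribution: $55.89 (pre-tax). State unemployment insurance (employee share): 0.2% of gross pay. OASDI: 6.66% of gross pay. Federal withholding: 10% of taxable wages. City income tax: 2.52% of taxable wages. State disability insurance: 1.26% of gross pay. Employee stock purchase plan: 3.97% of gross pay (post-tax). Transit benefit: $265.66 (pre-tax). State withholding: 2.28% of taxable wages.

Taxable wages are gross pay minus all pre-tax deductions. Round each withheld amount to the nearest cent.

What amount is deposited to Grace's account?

Transit benefit: $265.66
Dependent-care account contribution: $55.89
Pre-tax total = $265.66 + $55.89 = $321.55
Taxable wages = $3890.77 − $321.55 = $3569.22
City income tax: $3569.22 × 0.0252 = $89.94
State withholding: $3569.22 × 0.0228 = $81.38
Federal withholding: $3569.22 × 0.1 = $356.92
OASDI: $3890.77 × 0.0666 = $259.13
State disability insurance: $3890.77 × 0.0126 = $49.02
State unemployment insurance (employee share): $3890.77 × 0.002 = $7.78
Employee stock purchase plan: $3890.77 × 0.0397 = $154.46
Total deductions = $265.66 + $55.89 + $89.94 + $81.38 + $356.92 + $259.13 + $49.02 + $7.78 + $154.46 = $1320.18
Net pay = $3890.77 − $1320.18 = $2570.59

$2570.59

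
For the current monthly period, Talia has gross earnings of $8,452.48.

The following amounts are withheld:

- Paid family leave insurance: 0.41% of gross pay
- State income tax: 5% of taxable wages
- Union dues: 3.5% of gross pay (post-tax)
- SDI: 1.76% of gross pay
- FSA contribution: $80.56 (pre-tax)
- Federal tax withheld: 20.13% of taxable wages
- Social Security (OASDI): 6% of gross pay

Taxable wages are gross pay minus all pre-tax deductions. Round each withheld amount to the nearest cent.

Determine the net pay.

$5,281.64

FSA contribution: $80.56
Taxable wages = $8,452.48 − $80.56 = $8,371.92
State income tax: $8,371.92 × 0.05 = $418.60
Federal tax withheld: $8,371.92 × 0.2013 = $1,685.27
Paid family leave insurance: $8,452.48 × 0.0041 = $34.66
SDI: $8,452.48 × 0.0176 = $148.76
Social Security (OASDI): $8,452.48 × 0.06 = $507.15
Union dues: $8,452.48 × 0.035 = $295.84
Total deductions = $80.56 + $418.60 + $1,685.27 + $34.66 + $148.76 + $507.15 + $295.84 = $3,170.84
Net pay = $8,452.48 − $3,170.84 = $5,281.64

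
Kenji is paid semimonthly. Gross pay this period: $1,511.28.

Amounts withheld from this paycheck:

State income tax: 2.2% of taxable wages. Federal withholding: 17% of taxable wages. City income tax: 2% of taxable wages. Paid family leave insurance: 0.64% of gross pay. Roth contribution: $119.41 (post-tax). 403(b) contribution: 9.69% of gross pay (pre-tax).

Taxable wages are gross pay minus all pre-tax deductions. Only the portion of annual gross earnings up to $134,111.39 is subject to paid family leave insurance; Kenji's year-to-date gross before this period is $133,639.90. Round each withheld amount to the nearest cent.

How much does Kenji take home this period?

403(b) contribution: $1,511.28 × 0.0969 = $146.44
Taxable wages = $1,511.28 − $146.44 = $1,364.84
Federal withholding: $1,364.84 × 0.17 = $232.02
City income tax: $1,364.84 × 0.02 = $27.30
State income tax: $1,364.84 × 0.022 = $30.03
Paid family leave insurance: only $134,111.39 − $133,639.90 = $471.49 of this check is subject → $471.49 × 0.0064 = $3.02
Roth contribution: $119.41
Total deductions = $146.44 + $232.02 + $27.30 + $30.03 + $3.02 + $119.41 = $558.22
Net pay = $1,511.28 − $558.22 = $953.06

$953.06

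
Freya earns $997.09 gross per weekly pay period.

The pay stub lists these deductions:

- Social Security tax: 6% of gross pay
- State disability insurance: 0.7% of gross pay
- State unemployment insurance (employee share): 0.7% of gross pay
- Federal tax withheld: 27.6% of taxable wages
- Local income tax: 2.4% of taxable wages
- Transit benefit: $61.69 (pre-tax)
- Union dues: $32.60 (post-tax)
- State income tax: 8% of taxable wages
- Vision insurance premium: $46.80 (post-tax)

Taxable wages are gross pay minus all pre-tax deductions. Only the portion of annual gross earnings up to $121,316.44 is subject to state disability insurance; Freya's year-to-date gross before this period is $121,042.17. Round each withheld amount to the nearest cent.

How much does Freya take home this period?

Transit benefit: $61.69
Taxable wages = $997.09 − $61.69 = $935.40
Federal tax withheld: $935.40 × 0.276 = $258.17
State income tax: $935.40 × 0.08 = $74.83
Local income tax: $935.40 × 0.024 = $22.45
Social Security tax: $997.09 × 0.06 = $59.83
State unemployment insurance (employee share): $997.09 × 0.007 = $6.98
State disability insurance: only $121,316.44 − $121,042.17 = $274.27 of this check is subject → $274.27 × 0.007 = $1.92
Union dues: $32.60
Vision insurance premium: $46.80
Total deductions = $61.69 + $258.17 + $74.83 + $22.45 + $59.83 + $6.98 + $1.92 + $32.60 + $46.80 = $565.27
Net pay = $997.09 − $565.27 = $431.82

$431.82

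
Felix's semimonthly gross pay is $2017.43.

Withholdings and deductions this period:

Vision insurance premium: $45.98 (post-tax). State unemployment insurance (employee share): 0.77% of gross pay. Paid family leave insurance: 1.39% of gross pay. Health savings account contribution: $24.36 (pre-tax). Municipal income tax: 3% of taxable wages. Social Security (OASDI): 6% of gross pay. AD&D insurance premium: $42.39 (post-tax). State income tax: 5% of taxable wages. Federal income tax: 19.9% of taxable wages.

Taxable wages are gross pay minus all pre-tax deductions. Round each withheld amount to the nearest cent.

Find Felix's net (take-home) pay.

Health savings account contribution: $24.36
Taxable wages = $2017.43 − $24.36 = $1993.07
Federal income tax: $1993.07 × 0.199 = $396.62
Municipal income tax: $1993.07 × 0.03 = $59.79
State income tax: $1993.07 × 0.05 = $99.65
Paid family leave insurance: $2017.43 × 0.0139 = $28.04
State unemployment insurance (employee share): $2017.43 × 0.0077 = $15.53
Social Security (OASDI): $2017.43 × 0.06 = $121.05
AD&D insurance premium: $42.39
Vision insurance premium: $45.98
Total deductions = $24.36 + $396.62 + $59.79 + $99.65 + $28.04 + $15.53 + $121.05 + $42.39 + $45.98 = $833.41
Net pay = $2017.43 − $833.41 = $1184.02

$1184.02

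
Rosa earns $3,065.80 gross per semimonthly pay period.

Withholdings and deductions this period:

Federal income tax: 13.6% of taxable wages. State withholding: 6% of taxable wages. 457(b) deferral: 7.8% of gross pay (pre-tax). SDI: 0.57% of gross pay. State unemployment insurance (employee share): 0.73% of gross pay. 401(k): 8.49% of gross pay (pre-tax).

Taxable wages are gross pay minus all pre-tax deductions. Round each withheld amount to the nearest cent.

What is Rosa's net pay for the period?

$2,023.51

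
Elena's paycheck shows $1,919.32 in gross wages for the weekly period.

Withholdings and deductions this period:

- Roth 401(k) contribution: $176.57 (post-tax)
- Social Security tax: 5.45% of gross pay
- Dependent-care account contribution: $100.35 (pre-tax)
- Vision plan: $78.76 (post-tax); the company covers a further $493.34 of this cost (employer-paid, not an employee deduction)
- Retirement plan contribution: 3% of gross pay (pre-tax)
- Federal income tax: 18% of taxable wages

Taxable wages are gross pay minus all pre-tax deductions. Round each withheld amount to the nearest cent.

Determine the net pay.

Dependent-care account contribution: $100.35
Retirement plan contribution: $1,919.32 × 0.03 = $57.58
Pre-tax total = $100.35 + $57.58 = $157.93
Taxable wages = $1,919.32 − $157.93 = $1,761.39
Federal income tax: $1,761.39 × 0.18 = $317.05
Social Security tax: $1,919.32 × 0.0545 = $104.60
Vision plan: $78.76
Roth 401(k) contribution: $176.57
(Employer's $493.34 toward vision plan is not withheld from the employee.)
Total deductions = $100.35 + $57.58 + $317.05 + $104.60 + $78.76 + $176.57 = $834.91
Net pay = $1,919.32 − $834.91 = $1,084.41

$1,084.41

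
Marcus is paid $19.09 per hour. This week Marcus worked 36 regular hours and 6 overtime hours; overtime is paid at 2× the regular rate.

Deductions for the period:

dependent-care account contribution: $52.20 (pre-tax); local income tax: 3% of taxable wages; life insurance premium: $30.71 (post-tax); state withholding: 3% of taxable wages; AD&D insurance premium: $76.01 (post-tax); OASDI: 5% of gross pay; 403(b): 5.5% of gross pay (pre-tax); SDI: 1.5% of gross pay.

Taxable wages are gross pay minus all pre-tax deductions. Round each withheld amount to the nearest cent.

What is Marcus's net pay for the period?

Regular pay: 36 × $19.09 = $687.24
Overtime pay: 6 × $19.09 × 2 = $229.08
Gross pay = $687.24 + $229.08 = $916.32
403(b): $916.32 × 0.055 = $50.40
Dependent-care account contribution: $52.20
Pre-tax total = $50.40 + $52.20 = $102.60
Taxable wages = $916.32 − $102.60 = $813.72
State withholding: $813.72 × 0.03 = $24.41
Local income tax: $813.72 × 0.03 = $24.41
OASDI: $916.32 × 0.05 = $45.82
SDI: $916.32 × 0.015 = $13.74
Life insurance premium: $30.71
AD&D insurance premium: $76.01
Total deductions = $50.40 + $52.20 + $24.41 + $24.41 + $45.82 + $13.74 + $30.71 + $76.01 = $317.70
Net pay = $916.32 − $317.70 = $598.62

$598.62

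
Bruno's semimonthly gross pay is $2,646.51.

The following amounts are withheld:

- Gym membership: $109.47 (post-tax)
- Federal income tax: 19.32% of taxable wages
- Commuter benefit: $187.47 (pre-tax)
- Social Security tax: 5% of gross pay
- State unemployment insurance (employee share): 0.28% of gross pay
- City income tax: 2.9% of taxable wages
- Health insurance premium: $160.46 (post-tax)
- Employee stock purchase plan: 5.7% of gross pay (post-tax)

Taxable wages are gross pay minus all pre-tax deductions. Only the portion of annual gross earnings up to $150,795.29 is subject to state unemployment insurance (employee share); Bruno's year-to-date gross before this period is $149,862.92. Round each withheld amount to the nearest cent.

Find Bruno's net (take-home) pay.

$1,356.92

Commuter benefit: $187.47
Taxable wages = $2,646.51 − $187.47 = $2,459.04
Federal income tax: $2,459.04 × 0.1932 = $475.09
City income tax: $2,459.04 × 0.029 = $71.31
Social Security tax: $2,646.51 × 0.05 = $132.33
State unemployment insurance (employee share): only $150,795.29 − $149,862.92 = $932.37 of this check is subject → $932.37 × 0.0028 = $2.61
Gym membership: $109.47
Employee stock purchase plan: $2,646.51 × 0.057 = $150.85
Health insurance premium: $160.46
Total deductions = $187.47 + $475.09 + $71.31 + $132.33 + $2.61 + $109.47 + $150.85 + $160.46 = $1,289.59
Net pay = $2,646.51 − $1,289.59 = $1,356.92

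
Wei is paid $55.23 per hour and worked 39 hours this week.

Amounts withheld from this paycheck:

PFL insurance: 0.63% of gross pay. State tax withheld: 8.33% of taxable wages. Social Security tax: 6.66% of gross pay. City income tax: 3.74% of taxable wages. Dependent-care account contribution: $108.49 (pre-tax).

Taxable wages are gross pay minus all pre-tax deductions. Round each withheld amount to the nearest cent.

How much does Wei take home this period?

$1,641.57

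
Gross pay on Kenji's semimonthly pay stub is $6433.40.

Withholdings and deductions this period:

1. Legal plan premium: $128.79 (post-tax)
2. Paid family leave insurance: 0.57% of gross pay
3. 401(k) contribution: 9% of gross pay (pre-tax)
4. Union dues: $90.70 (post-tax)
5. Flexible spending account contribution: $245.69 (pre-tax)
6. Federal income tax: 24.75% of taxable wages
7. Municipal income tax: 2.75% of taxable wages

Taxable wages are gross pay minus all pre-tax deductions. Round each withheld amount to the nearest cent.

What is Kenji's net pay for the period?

401(k) contribution: $6433.40 × 0.09 = $579.01
Flexible spending account contribution: $245.69
Pre-tax total = $579.01 + $245.69 = $824.70
Taxable wages = $6433.40 − $824.70 = $5608.70
Municipal income tax: $5608.70 × 0.0275 = $154.24
Federal income tax: $5608.70 × 0.2475 = $1388.15
Paid family leave insurance: $6433.40 × 0.0057 = $36.67
Union dues: $90.70
Legal plan premium: $128.79
Total deductions = $579.01 + $245.69 + $154.24 + $1388.15 + $36.67 + $90.70 + $128.79 = $2623.25
Net pay = $6433.40 − $2623.25 = $3810.15

$3810.15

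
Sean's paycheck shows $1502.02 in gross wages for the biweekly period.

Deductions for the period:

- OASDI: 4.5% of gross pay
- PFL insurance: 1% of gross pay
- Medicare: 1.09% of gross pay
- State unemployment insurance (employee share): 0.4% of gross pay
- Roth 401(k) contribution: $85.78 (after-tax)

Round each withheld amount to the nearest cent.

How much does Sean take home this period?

$1311.25

OASDI: $1502.02 × 0.045 = $67.59
Medicare: $1502.02 × 0.0109 = $16.37
State unemployment insurance (employee share): $1502.02 × 0.004 = $6.01
PFL insurance: $1502.02 × 0.01 = $15.02
Roth 401(k) contribution: $85.78
Total deductions = $67.59 + $16.37 + $6.01 + $15.02 + $85.78 = $190.77
Net pay = $1502.02 − $190.77 = $1311.25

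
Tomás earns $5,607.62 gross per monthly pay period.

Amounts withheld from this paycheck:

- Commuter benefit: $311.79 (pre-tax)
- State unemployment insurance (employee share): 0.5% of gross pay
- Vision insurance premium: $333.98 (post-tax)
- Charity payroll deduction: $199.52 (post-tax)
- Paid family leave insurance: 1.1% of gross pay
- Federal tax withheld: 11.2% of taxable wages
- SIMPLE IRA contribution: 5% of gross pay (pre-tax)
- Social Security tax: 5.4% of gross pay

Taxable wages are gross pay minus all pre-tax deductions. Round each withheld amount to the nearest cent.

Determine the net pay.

$3,527.69

Commuter benefit: $311.79
SIMPLE IRA contribution: $5,607.62 × 0.05 = $280.38
Pre-tax total = $311.79 + $280.38 = $592.17
Taxable wages = $5,607.62 − $592.17 = $5,015.45
Federal tax withheld: $5,015.45 × 0.112 = $561.73
Social Security tax: $5,607.62 × 0.054 = $302.81
State unemployment insurance (employee share): $5,607.62 × 0.005 = $28.04
Paid family leave insurance: $5,607.62 × 0.011 = $61.68
Charity payroll deduction: $199.52
Vision insurance premium: $333.98
Total deductions = $311.79 + $280.38 + $561.73 + $302.81 + $28.04 + $61.68 + $199.52 + $333.98 = $2,079.93
Net pay = $5,607.62 − $2,079.93 = $3,527.69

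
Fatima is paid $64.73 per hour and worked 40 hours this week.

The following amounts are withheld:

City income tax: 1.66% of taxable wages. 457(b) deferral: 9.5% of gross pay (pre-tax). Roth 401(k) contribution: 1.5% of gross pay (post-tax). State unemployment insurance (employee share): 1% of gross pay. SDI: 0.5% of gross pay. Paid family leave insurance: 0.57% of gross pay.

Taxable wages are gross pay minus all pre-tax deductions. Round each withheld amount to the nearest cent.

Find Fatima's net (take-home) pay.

$2211.89

Gross pay: 40 × $64.73 = $2589.20
457(b) deferral: $2589.20 × 0.095 = $245.97
Taxable wages = $2589.20 − $245.97 = $2343.23
City income tax: $2343.23 × 0.0166 = $38.90
State unemployment insurance (employee share): $2589.20 × 0.01 = $25.89
SDI: $2589.20 × 0.005 = $12.95
Paid family leave insurance: $2589.20 × 0.0057 = $14.76
Roth 401(k) contribution: $2589.20 × 0.015 = $38.84
Total deductions = $245.97 + $38.90 + $25.89 + $12.95 + $14.76 + $38.84 = $377.31
Net pay = $2589.20 − $377.31 = $2211.89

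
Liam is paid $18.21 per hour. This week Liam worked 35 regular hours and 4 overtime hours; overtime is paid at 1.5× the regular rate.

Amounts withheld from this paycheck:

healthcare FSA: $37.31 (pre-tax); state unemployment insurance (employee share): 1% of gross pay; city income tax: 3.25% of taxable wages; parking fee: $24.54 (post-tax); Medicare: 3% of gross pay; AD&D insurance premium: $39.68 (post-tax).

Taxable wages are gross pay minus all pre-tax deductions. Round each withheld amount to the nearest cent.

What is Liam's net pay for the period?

$592.16

Regular pay: 35 × $18.21 = $637.35
Overtime pay: 4 × $18.21 × 1.5 = $109.26
Gross pay = $637.35 + $109.26 = $746.61
Healthcare FSA: $37.31
Taxable wages = $746.61 − $37.31 = $709.30
City income tax: $709.30 × 0.0325 = $23.05
State unemployment insurance (employee share): $746.61 × 0.01 = $7.47
Medicare: $746.61 × 0.03 = $22.40
Parking fee: $24.54
AD&D insurance premium: $39.68
Total deductions = $37.31 + $23.05 + $7.47 + $22.40 + $24.54 + $39.68 = $154.45
Net pay = $746.61 − $154.45 = $592.16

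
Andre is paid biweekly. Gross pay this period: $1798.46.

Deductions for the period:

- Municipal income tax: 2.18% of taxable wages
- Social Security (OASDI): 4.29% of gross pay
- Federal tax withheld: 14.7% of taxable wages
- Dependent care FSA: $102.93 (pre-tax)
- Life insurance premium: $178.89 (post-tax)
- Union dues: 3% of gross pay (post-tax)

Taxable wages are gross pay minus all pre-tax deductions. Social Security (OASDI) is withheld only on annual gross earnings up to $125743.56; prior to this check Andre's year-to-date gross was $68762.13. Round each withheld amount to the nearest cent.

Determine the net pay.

$1099.34

Dependent care FSA: $102.93
Taxable wages = $1798.46 − $102.93 = $1695.53
Federal tax withheld: $1695.53 × 0.147 = $249.24
Municipal income tax: $1695.53 × 0.0218 = $36.96
Social Security (OASDI): cap not yet reached, full $1798.46 is subject → $1798.46 × 0.0429 = $77.15
Life insurance premium: $178.89
Union dues: $1798.46 × 0.03 = $53.95
Total deductions = $102.93 + $249.24 + $36.96 + $77.15 + $178.89 + $53.95 = $699.12
Net pay = $1798.46 − $699.12 = $1099.34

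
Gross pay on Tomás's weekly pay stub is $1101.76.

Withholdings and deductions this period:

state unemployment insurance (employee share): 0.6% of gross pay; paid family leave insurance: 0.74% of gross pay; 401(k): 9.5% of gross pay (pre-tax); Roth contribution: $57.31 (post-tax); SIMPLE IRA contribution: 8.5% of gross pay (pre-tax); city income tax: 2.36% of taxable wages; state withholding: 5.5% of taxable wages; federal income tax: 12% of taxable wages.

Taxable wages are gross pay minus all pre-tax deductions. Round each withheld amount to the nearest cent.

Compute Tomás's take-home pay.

401(k): $1101.76 × 0.095 = $104.67
SIMPLE IRA contribution: $1101.76 × 0.085 = $93.65
Pre-tax total = $104.67 + $93.65 = $198.32
Taxable wages = $1101.76 − $198.32 = $903.44
State withholding: $903.44 × 0.055 = $49.69
City income tax: $903.44 × 0.0236 = $21.32
Federal income tax: $903.44 × 0.12 = $108.41
Paid family leave insurance: $1101.76 × 0.0074 = $8.15
State unemployment insurance (employee share): $1101.76 × 0.006 = $6.61
Roth contribution: $57.31
Total deductions = $104.67 + $93.65 + $49.69 + $21.32 + $108.41 + $8.15 + $6.61 + $57.31 = $449.81
Net pay = $1101.76 − $449.81 = $651.95

$651.95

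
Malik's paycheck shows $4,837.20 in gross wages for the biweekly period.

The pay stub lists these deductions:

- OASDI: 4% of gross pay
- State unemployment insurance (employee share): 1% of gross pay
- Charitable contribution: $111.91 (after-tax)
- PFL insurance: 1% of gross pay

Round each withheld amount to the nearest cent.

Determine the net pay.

$4,435.06

PFL insurance: $4,837.20 × 0.01 = $48.37
State unemployment insurance (employee share): $4,837.20 × 0.01 = $48.37
OASDI: $4,837.20 × 0.04 = $193.49
Charitable contribution: $111.91
Total deductions = $48.37 + $48.37 + $193.49 + $111.91 = $402.14
Net pay = $4,837.20 − $402.14 = $4,435.06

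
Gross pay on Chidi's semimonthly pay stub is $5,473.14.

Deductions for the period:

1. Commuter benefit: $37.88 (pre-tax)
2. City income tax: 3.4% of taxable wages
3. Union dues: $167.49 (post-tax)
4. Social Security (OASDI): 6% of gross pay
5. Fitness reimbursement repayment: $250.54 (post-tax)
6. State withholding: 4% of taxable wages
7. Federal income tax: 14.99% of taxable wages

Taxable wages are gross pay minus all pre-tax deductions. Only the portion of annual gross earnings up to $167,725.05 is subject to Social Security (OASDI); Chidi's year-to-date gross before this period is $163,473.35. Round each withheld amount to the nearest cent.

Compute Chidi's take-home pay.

Commuter benefit: $37.88
Taxable wages = $5,473.14 − $37.88 = $5,435.26
Federal income tax: $5,435.26 × 0.1499 = $814.75
State withholding: $5,435.26 × 0.04 = $217.41
City income tax: $5,435.26 × 0.034 = $184.80
Social Security (OASDI): only $167,725.05 − $163,473.35 = $4,251.70 of this check is subject → $4,251.70 × 0.06 = $255.10
Fitness reimbursement repayment: $250.54
Union dues: $167.49
Total deductions = $37.88 + $814.75 + $217.41 + $184.80 + $255.10 + $250.54 + $167.49 = $1,927.97
Net pay = $5,473.14 − $1,927.97 = $3,545.17

$3,545.17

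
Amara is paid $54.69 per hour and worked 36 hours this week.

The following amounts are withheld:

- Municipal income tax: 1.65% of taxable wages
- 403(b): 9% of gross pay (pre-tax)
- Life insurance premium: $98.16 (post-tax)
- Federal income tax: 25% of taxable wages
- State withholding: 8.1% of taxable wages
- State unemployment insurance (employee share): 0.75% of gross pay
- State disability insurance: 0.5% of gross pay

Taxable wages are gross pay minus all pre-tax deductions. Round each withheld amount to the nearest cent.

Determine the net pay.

$1,046.28

Gross pay: 36 × $54.69 = $1,968.84
403(b): $1,968.84 × 0.09 = $177.20
Taxable wages = $1,968.84 − $177.20 = $1,791.64
Municipal income tax: $1,791.64 × 0.0165 = $29.56
State withholding: $1,791.64 × 0.081 = $145.12
Federal income tax: $1,791.64 × 0.25 = $447.91
State unemployment insurance (employee share): $1,968.84 × 0.0075 = $14.77
State disability insurance: $1,968.84 × 0.005 = $9.84
Life insurance premium: $98.16
Total deductions = $177.20 + $29.56 + $145.12 + $447.91 + $14.77 + $9.84 + $98.16 = $922.56
Net pay = $1,968.84 − $922.56 = $1,046.28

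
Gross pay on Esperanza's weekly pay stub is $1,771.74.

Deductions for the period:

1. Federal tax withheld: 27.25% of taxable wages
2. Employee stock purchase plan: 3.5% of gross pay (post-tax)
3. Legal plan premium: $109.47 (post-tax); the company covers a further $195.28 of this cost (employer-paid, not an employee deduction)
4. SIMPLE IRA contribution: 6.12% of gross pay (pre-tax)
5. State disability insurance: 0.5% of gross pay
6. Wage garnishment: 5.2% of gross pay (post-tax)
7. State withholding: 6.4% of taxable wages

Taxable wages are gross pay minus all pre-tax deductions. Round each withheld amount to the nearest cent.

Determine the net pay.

$831.14

SIMPLE IRA contribution: $1,771.74 × 0.0612 = $108.43
Taxable wages = $1,771.74 − $108.43 = $1,663.31
State withholding: $1,663.31 × 0.064 = $106.45
Federal tax withheld: $1,663.31 × 0.2725 = $453.25
State disability insurance: $1,771.74 × 0.005 = $8.86
Employee stock purchase plan: $1,771.74 × 0.035 = $62.01
Wage garnishment: $1,771.74 × 0.052 = $92.13
Legal plan premium: $109.47
(Employer's $195.28 toward legal plan premium is not withheld from the employee.)
Total deductions = $108.43 + $106.45 + $453.25 + $8.86 + $62.01 + $92.13 + $109.47 = $940.60
Net pay = $1,771.74 − $940.60 = $831.14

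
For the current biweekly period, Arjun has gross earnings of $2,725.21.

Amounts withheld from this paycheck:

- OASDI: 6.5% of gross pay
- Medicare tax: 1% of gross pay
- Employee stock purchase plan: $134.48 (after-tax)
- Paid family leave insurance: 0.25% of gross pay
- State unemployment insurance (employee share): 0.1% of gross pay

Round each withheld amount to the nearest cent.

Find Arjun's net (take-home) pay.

OASDI: $2,725.21 × 0.065 = $177.14
Medicare tax: $2,725.21 × 0.01 = $27.25
Paid family leave insurance: $2,725.21 × 0.0025 = $6.81
State unemployment insurance (employee share): $2,725.21 × 0.001 = $2.73
Employee stock purchase plan: $134.48
Total deductions = $177.14 + $27.25 + $6.81 + $2.73 + $134.48 = $348.41
Net pay = $2,725.21 − $348.41 = $2,376.80

$2,376.80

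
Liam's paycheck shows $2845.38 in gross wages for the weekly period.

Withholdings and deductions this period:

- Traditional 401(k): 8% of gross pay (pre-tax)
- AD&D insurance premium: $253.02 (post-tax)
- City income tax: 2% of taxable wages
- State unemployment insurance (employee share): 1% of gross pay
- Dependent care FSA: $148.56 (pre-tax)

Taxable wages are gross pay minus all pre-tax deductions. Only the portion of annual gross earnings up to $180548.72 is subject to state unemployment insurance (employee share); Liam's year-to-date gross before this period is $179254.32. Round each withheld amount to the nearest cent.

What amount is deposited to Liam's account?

$2153.85

Traditional 401(k): $2845.38 × 0.08 = $227.63
Dependent care FSA: $148.56
Pre-tax total = $227.63 + $148.56 = $376.19
Taxable wages = $2845.38 − $376.19 = $2469.19
City income tax: $2469.19 × 0.02 = $49.38
State unemployment insurance (employee share): only $180548.72 − $179254.32 = $1294.40 of this check is subject → $1294.40 × 0.01 = $12.94
AD&D insurance premium: $253.02
Total deductions = $227.63 + $148.56 + $49.38 + $12.94 + $253.02 = $691.53
Net pay = $2845.38 − $691.53 = $2153.85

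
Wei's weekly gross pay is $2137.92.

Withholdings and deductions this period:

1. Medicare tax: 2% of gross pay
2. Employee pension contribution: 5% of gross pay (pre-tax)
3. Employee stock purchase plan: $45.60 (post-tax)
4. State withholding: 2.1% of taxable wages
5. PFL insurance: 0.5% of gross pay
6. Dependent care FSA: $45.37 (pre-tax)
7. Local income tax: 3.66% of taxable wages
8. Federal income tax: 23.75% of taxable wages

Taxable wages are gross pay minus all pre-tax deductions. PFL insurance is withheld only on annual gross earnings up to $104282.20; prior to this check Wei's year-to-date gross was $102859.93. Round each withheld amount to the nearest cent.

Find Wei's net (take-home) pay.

Dependent care FSA: $45.37
Employee pension contribution: $2137.92 × 0.05 = $106.90
Pre-tax total = $45.37 + $106.90 = $152.27
Taxable wages = $2137.92 − $152.27 = $1985.65
State withholding: $1985.65 × 0.021 = $41.70
Federal income tax: $1985.65 × 0.2375 = $471.59
Local income tax: $1985.65 × 0.0366 = $72.67
PFL insurance: only $104282.20 − $102859.93 = $1422.27 of this check is subject → $1422.27 × 0.005 = $7.11
Medicare tax: $2137.92 × 0.02 = $42.76
Employee stock purchase plan: $45.60
Total deductions = $45.37 + $106.90 + $41.70 + $471.59 + $72.67 + $7.11 + $42.76 + $45.60 = $833.70
Net pay = $2137.92 − $833.70 = $1304.22

$1304.22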